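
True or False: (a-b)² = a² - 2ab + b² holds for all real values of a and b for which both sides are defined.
True.

Claim: (a-b)² = a² - 2ab + b².
Reasoning: Expand: (a-b)² = (a-b)(a-b) = a·a - a·b - b·a + b·b = a² - 2ab + b².
So the two sides agree for all real values of a and b for which both sides are defined.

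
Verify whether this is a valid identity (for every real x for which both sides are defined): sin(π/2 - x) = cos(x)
Claim: sin(π/2 - x) = cos(x).
Reasoning: Use sin(u - v) = sin(u)cos(v) - cos(u)sin(v) with u = π/2, v = x: sin(π/2)cos(x) - cos(π/2)sin(x) = 1·cos(x) - 0·sin(x) = cos(x).
So the two sides agree for every real x for which both sides are defined.

Conclusion: Yes, this is an identity.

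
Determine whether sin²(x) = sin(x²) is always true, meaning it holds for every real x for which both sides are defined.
Claim: sin²(x) = sin(x²).
Test a specific point where both sides are defined: x = π/6.
LHS = sin²(x) ≈ 0.2500
RHS = sin(x²) ≈ 0.2707
Since 0.2500 ≠ 0.2707, the equation fails at this point, so it cannot hold for every real x for which both sides are defined.
sin²(x) means (sin x)², squaring the output; sin(x²) squares the input. These are different functions.

Conclusion: No, this is NOT an identity.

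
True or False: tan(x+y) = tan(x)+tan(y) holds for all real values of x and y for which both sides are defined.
Claim: tan(x+y) = tan(x)+tan(y).
Test a specific point where both sides are defined: x = -π/4, y = π/3.
LHS = tan(x+y) ≈ 0.2679
RHS = tan(x)+tan(y) ≈ 0.7321
Since 0.2679 ≠ 0.7321, the equation fails at this point, so it cannot hold for all real values of x and y for which both sides are defined.
The correct formula is tan(x+y) = (tan(x) + tan(y))/(1 - tan(x)tan(y)).

Conclusion: False.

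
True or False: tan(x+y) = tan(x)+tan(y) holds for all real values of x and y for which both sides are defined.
False.

Claim: tan(x+y) = tan(x)+tan(y).
Test a specific point where both sides are defined: x = 2π/3, y = π/4.
LHS = tan(x+y) ≈ -0.2679
RHS = tan(x)+tan(y) ≈ -0.7321
Since -0.2679 ≠ -0.7321, the equation fails at this point, so it cannot hold for all real values of x and y for which both sides are defined.
The correct formula is tan(x+y) = (tan(x) + tan(y))/(1 - tan(x)tan(y)).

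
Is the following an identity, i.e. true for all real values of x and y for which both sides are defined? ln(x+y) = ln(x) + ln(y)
No, this is NOT an identity.

Claim: ln(x+y) = ln(x) + ln(y).
Test a specific point where both sides are defined: x = 5, y = 3.
LHS = ln(x+y) ≈ 2.0794
RHS = ln(x) + ln(y) ≈ 2.7081
Since 2.0794 ≠ 2.7081, the equation fails at this point, so it cannot hold for all real values of x and y for which both sides are defined.
ln(x) + ln(y) = ln(xy), not ln(x+y).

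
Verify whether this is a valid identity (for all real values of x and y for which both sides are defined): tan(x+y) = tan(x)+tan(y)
No, this is NOT an identity.

Claim: tan(x+y) = tan(x)+tan(y).
Test a specific point where both sides are defined: x = -π/6, y = π/3.
LHS = tan(x+y) ≈ 0.5774
RHS = tan(x)+tan(y) ≈ 1.1547
Since 0.5774 ≠ 1.1547, the equation fails at this point, so it cannot hold for all real values of x and y for which both sides are defined.
The correct formula is tan(x+y) = (tan(x) + tan(y))/(1 - tan(x)tan(y)).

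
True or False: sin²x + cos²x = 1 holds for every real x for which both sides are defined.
Claim: sin²x + cos²x = 1.
Reasoning: The point (cos x, sin x) lies on the unit circle X² + Y² = 1, so cos²x + sin²x = 1 for every real x.
So the two sides agree for every real x for which both sides are defined.

Conclusion: True.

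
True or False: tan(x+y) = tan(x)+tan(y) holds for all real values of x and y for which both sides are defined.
Claim: tan(x+y) = tan(x)+tan(y).
Test a specific point where both sides are defined: x = -π/3, y = -π/3.
LHS = tan(x+y) ≈ 1.7321
RHS = tan(x)+tan(y) ≈ -3.4641
Since 1.7321 ≠ -3.4641, the equation fails at this point, so it cannot hold for all real values of x and y for which both sides are defined.
The correct formula is tan(x+y) = (tan(x) + tan(y))/(1 - tan(x)tan(y)).

Conclusion: False.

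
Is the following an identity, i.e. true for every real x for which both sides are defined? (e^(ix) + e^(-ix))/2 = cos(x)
Claim: (e^(ix) + e^(-ix))/2 = cos(x).
Reasoning: By Euler's formula e^(ix) = cos(x) + i·sin(x) and e^(-ix) = cos(x) - i·sin(x). Adding cancels the sine terms: e^(ix) + e^(-ix) = 2cos(x); divide by 2.
So the two sides agree for every real x for which both sides are defined.

Conclusion: Yes, this is an identity.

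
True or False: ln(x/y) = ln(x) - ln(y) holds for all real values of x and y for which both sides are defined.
Claim: ln(x/y) = ln(x) - ln(y).
Reasoning: Both sides are simultaneously defined only when x, y > 0. Write x = e^p, y = e^q. Then x/y = e^(p-q), so ln(x/y) = p - q = ln(x) - ln(y).
So the two sides agree for all real values of x and y for which both sides are defined.

Conclusion: True.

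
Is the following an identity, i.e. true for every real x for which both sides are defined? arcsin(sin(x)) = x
No, this is NOT an identity.

Claim: arcsin(sin(x)) = x.
Test a specific point where both sides are defined: x = 2π/3.
LHS = arcsin(sin(x)) ≈ 1.0472
RHS = x ≈ 2.0944
Since 1.0472 ≠ 2.0944, the equation fails at this point, so it cannot hold for every real x for which both sides are defined.
arcsin only returns values in [-π/2, π/2], so arcsin(sin(x)) = x holds only for x in that interval, not for all real x.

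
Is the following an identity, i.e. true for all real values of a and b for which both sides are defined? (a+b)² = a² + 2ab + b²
Yes, this is an identity.

Claim: (a+b)² = a² + 2ab + b².
Reasoning: Expand: (a+b)² = (a+b)(a+b) = a·a + a·b + b·a + b·b = a² + 2ab + b².
So the two sides agree for all real values of a and b for which both sides are defined.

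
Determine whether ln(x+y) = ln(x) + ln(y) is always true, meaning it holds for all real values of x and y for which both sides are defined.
Claim: ln(x+y) = ln(x) + ln(y).
Test a specific point where both sides are defined: x = 2, y = 1/2.
LHS = ln(x+y) ≈ 0.9163
RHS = ln(x) + ln(y) ≈ 0.0000
Since 0.9163 ≠ 0.0000, the equation fails at this point, so it cannot hold for all real values of x and y for which both sides are defined.
ln(x) + ln(y) = ln(xy), not ln(x+y).

Conclusion: No, this is NOT an identity.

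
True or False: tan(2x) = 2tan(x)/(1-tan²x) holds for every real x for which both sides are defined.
Claim: tan(2x) = 2tan(x)/(1-tan²x).
Reasoning: tan(2x) = sin(2x)/cos(2x) = 2sin(x)cos(x) / (cos²x - sin²x). Divide numerator and denominator by cos²x: 2tan(x) / (1 - tan²x).
So the two sides agree for every real x for which both sides are defined.

Conclusion: True.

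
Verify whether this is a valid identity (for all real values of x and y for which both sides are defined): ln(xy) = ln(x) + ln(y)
Yes, this is an identity.

Claim: ln(xy) = ln(x) + ln(y).
Reasoning: Both sides are simultaneously defined only when x, y > 0. Write x = e^p, y = e^q (p = ln x, q = ln y). Then xy = e^p · e^q = e^(p+q), so ln(xy) = p + q = ln(x) + ln(y).
So the two sides agree for all real values of x and y for which both sides are defined.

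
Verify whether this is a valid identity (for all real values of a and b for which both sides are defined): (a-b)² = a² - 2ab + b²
Claim: (a-b)² = a² - 2ab + b².
Reasoning: Expand: (a-b)² = (a-b)(a-b) = a·a - a·b - b·a + b·b = a² - 2ab + b².
So the two sides agree for all real values of a and b for which both sides are defined.

Conclusion: Yes, this is an identity.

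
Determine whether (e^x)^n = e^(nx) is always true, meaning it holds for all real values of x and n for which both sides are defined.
Claim: (e^x)^n = e^(nx).
Reasoning: e^x is a positive real number, and for a positive base B and real exponent n, B^n = e^(n·ln B). With B = e^x, ln B = x, so (e^x)^n = e^(n·x).
So the two sides agree for all real values of x and n for which both sides are defined.

Conclusion: Yes, this is an identity.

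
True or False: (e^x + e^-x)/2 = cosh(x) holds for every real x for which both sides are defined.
Claim: (e^x + e^-x)/2 = cosh(x).
Reasoning: This is exactly the definition of the hyperbolic cosine: cosh(x) := (e^x + e^-x)/2.
So the two sides agree for every real x for which both sides are defined.

Conclusion: True.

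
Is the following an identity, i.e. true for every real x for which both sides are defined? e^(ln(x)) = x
Yes, this is an identity.

Claim: e^(ln(x)) = x.
Reasoning: For x > 0, ln(x) is by definition the exponent p such that e^p = x. Raising e to that exponent therefore returns x: e^(ln x) = x.
So the two sides agree for every real x for which both sides are defined.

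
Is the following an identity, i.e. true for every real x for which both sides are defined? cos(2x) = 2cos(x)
Claim: cos(2x) = 2cos(x).
Test a specific point where both sides are defined: x = π/6.
LHS = cos(2x) ≈ 0.5000
RHS = 2cos(x) ≈ 1.7321
Since 0.5000 ≠ 1.7321, the equation fails at this point, so it cannot hold for every real x for which both sides are defined.
The correct double-angle formula is cos(2x) = cos²x - sin²x.

Conclusion: No, this is NOT an identity.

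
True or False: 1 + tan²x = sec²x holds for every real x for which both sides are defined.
Claim: 1 + tan²x = sec²x.
Reasoning: Start from sin²x + cos²x = 1 and divide every term by cos²x (allowed wherever tan x and sec x are defined): tan²x + 1 = 1/cos²x = sec²x.
So the two sides agree for every real x for which both sides are defined.

Conclusion: True.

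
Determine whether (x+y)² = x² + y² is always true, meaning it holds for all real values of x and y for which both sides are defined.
Claim: (x+y)² = x² + y².
Test a specific point where both sides are defined: x = 3/2, y = 3/2.
LHS = (x+y)² ≈ 9.0000
RHS = x² + y² ≈ 4.5000
Since 9.0000 ≠ 4.5000, the equation fails at this point, so it cannot hold for all real values of x and y for which both sides are defined.
The correct expansion is (x+y)² = x² + 2xy + y²; the cross term 2xy is missing.

Conclusion: No, this is NOT an identity.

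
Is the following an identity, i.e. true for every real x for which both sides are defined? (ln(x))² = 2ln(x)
Claim: (ln(x))² = 2ln(x).
Test a specific point where both sides are defined: x = 5.
LHS = (ln(x))² ≈ 2.5903
RHS = 2ln(x) ≈ 3.2189
Since 2.5903 ≠ 3.2189, the equation fails at this point, so it cannot hold for every real x for which both sides are defined.
2ln(x) equals ln(x²), which is not the same as (ln x)².

Conclusion: No, this is NOT an identity.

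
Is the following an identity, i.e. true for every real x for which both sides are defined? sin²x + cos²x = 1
Claim: sin²x + cos²x = 1.
Reasoning: The point (cos x, sin x) lies on the unit circle X² + Y² = 1, so cos²x + sin²x = 1 for every real x.
So the two sides agree for every real x for which both sides are defined.

Conclusion: Yes, this is an identity.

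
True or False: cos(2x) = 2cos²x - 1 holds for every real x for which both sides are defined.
Claim: cos(2x) = 2cos²x - 1.
Reasoning: cos(2x) = cos²x - sin²x. Replace sin²x by 1 - cos²x: cos²x - (1 - cos²x) = 2cos²x - 1.
So the two sides agree for every real x for which both sides are defined.

Conclusion: True.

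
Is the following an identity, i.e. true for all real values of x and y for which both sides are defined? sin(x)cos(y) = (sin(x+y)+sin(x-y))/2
Yes, this is an identity.

Claim: sin(x)cos(y) = (sin(x+y)+sin(x-y))/2.
Reasoning: sin(x+y) = sin(x)cos(y) + cos(x)sin(y) and sin(x-y) = sin(x)cos(y) - cos(x)sin(y). Adding, sin(x+y) + sin(x-y) = 2sin(x)cos(y); divide by 2.
So the two sides agree for all real values of x and y for which both sides are defined.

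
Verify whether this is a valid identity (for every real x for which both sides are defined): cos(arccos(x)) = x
Claim: cos(arccos(x)) = x.
Reasoning: For -1 ≤ x ≤ 1 (where arccos is defined), arccos(x) is by definition an angle whose cosine equals x. Taking the cosine of that angle returns x. (Note the other order, arccos(cos x) = x, is NOT an identity.)
So the two sides agree for every real x for which both sides are defined.

Conclusion: Yes, this is an identity.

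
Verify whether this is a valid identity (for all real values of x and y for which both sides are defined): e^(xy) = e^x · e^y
Claim: e^(xy) = e^x · e^y.
Test a specific point where both sides are defined: x = -3, y = -2.
LHS = e^(xy) ≈ 403.4288
RHS = e^x · e^y ≈ 0.0067
Since 403.4288 ≠ 0.0067, the equation fails at this point, so it cannot hold for all real values of x and y for which both sides are defined.
e^x · e^y = e^(x+y), not e^(xy).

Conclusion: No, this is NOT an identity.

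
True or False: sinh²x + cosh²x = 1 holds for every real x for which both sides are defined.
False.

Claim: sinh²x + cosh²x = 1.
Test a specific point where both sides are defined: x = 3.
LHS = sinh²x + cosh²x ≈ 201.7156
RHS = 1 ≈ 1.0000
Since 201.7156 ≠ 1.0000, the equation fails at this point, so it cannot hold for every real x for which both sides are defined.
The correct hyperbolic identity is cosh²x - sinh²x = 1 (a difference); the sum sinh²x + cosh²x equals cosh(2x).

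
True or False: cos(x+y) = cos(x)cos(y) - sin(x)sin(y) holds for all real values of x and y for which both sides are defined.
True.

Claim: cos(x+y) = cos(x)cos(y) - sin(x)sin(y).
Reasoning: By Euler's formula e^(i(x+y)) = e^(ix)·e^(iy) = (cos x + i·sin x)(cos y + i·sin y). The real part of the left side is cos(x+y); the real part of the product is cos(x)cos(y) - sin(x)sin(y) (since i·i = -1).
So the two sides agree for all real values of x and y for which both sides are defined.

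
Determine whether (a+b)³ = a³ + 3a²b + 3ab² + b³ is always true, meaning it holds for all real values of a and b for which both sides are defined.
Claim: (a+b)³ = a³ + 3a²b + 3ab² + b³.
Reasoning: (a+b)³ = (a+b)(a+b)² = (a+b)(a² + 2ab + b²) = a³ + 2a²b + ab² + a²b + 2ab² + b³ = a³ + 3a²b + 3ab² + b³.
So the two sides agree for all real values of a and b for which both sides are defined.

Conclusion: Yes, this is an identity.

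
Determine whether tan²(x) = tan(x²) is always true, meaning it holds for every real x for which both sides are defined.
No, this is NOT an identity.

Claim: tan²(x) = tan(x²).
Test a specific point where both sides are defined: x = 3π/4.
LHS = tan²(x) ≈ 1.0000
RHS = tan(x²) ≈ -0.8977
Since 1.0000 ≠ -0.8977, the equation fails at this point, so it cannot hold for every real x for which both sides are defined.
tan²(x) means (tan x)², squaring the output; tan(x²) squares the input. These are different functions.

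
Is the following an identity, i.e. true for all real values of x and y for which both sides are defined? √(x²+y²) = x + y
Claim: √(x²+y²) = x + y.
Test a specific point where both sides are defined: x = -2, y = 2.
LHS = √(x²+y²) ≈ 2.8284
RHS = x + y ≈ 0.0000
Since 2.8284 ≠ 0.0000, the equation fails at this point, so it cannot hold for all real values of x and y for which both sides are defined.
(x+y)² = x² + 2xy + y², not x² + y², so the square root does not split this way.

Conclusion: No, this is NOT an identity.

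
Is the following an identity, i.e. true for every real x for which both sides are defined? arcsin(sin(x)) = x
No, this is NOT an identity.

Claim: arcsin(sin(x)) = x.
Test a specific point where both sides are defined: x = 2π/3.
LHS = arcsin(sin(x)) ≈ 1.0472
RHS = x ≈ 2.0944
Since 1.0472 ≠ 2.0944, the equation fails at this point, so it cannot hold for every real x for which both sides are defined.
arcsin only returns values in [-π/2, π/2], so arcsin(sin(x)) = x holds only for x in that interval, not for all real x.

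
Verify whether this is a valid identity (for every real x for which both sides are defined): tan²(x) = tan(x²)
No, this is NOT an identity.

Claim: tan²(x) = tan(x²).
Test a specific point where both sides are defined: x = π/4.
LHS = tan²(x) ≈ 1.0000
RHS = tan(x²) ≈ 0.7092
Since 1.0000 ≠ 0.7092, the equation fails at this point, so it cannot hold for every real x for which both sides are defined.
tan²(x) means (tan x)², squaring the output; tan(x²) squares the input. These are different functions.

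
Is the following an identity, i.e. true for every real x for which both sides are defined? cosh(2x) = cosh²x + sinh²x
Yes, this is an identity.

Claim: cosh(2x) = cosh²x + sinh²x.
Reasoning: cosh²x = (e^(2x) + 2 + e^(-2x))/4 and sinh²x = (e^(2x) - 2 + e^(-2x))/4. Adding gives (2e^(2x) + 2e^(-2x))/4 = (e^(2x) + e^(-2x))/2 = cosh(2x).
So the two sides agree for every real x for which both sides are defined.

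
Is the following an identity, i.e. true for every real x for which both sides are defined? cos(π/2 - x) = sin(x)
Claim: cos(π/2 - x) = sin(x).
Reasoning: Use cos(u - v) = cos(u)cos(v) + sin(u)sin(v) with u = π/2, v = x: cos(π/2)cos(x) + sin(π/2)sin(x) = 0·cos(x) + 1·sin(x) = sin(x).
So the two sides agree for every real x for which both sides are defined.

Conclusion: Yes, this is an identity.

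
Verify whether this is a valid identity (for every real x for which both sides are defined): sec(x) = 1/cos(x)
Yes, this is an identity.

Claim: sec(x) = 1/cos(x).
Reasoning: sec(x) is by definition the reciprocal of cos(x), wherever cos(x) ≠ 0.
So the two sides agree for every real x for which both sides are defined.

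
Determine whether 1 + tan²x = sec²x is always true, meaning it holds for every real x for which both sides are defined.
Claim: 1 + tan²x = sec²x.
Reasoning: Start from sin²x + cos²x = 1 and divide every term by cos²x (allowed wherever tan x and sec x are defined): tan²x + 1 = 1/cos²x = sec²x.
So the two sides agree for every real x for which both sides are defined.

Conclusion: Yes, this is an identity.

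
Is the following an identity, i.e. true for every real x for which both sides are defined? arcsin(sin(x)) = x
No, this is NOT an identity.

Claim: arcsin(sin(x)) = x.
Test a specific point where both sides are defined: x = 2π/3.
LHS = arcsin(sin(x)) ≈ 1.0472
RHS = x ≈ 2.0944
Since 1.0472 ≠ 2.0944, the equation fails at this point, so it cannot hold for every real x for which both sides are defined.
arcsin only returns values in [-π/2, π/2], so arcsin(sin(x)) = x holds only for x in that interval, not for all real x.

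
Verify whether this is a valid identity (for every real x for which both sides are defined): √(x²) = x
Claim: √(x²) = x.
Test a specific point where both sides are defined: x = -3.
LHS = √(x²) ≈ 3.0000
RHS = x ≈ -3.0000
Since 3.0000 ≠ -3.0000, the equation fails at this point, so it cannot hold for every real x for which both sides are defined.
√(x²) = |x|, which differs from x whenever x < 0 (both sides are defined for every real x).

Conclusion: No, this is NOT an identity.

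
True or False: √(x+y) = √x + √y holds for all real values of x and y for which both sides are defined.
False.

Claim: √(x+y) = √x + √y.
Test a specific point where both sides are defined: x = 4, y = 3.
LHS = √(x+y) ≈ 2.6458
RHS = √x + √y ≈ 3.7321
Since 2.6458 ≠ 3.7321, the equation fails at this point, so it cannot hold for all real values of x and y for which both sides are defined.
Squaring the right side gives x + 2√(xy) + y, not x + y.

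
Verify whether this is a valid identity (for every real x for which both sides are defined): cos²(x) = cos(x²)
No, this is NOT an identity.

Claim: cos²(x) = cos(x²).
Test a specific point where both sides are defined: x = π/2.
LHS = cos²(x) ≈ 0.0000
RHS = cos(x²) ≈ -0.7812
Since 0.0000 ≠ -0.7812, the equation fails at this point, so it cannot hold for every real x for which both sides are defined.
cos²(x) means (cos x)², squaring the output; cos(x²) squares the input. These are different functions.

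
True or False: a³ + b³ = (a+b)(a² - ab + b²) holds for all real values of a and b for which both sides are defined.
Claim: a³ + b³ = (a+b)(a² - ab + b²).
Reasoning: Expand the right side: (a+b)(a² - ab + b²) = a³ - a²b + ab² + a²b - ab² + b³ = a³ + b³ (the middle terms cancel in pairs).
So the two sides agree for all real values of a and b for which both sides are defined.

Conclusion: True.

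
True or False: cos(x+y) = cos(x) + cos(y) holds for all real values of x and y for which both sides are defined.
Claim: cos(x+y) = cos(x) + cos(y).
Test a specific point where both sides are defined: x = 2π/3, y = π/3.
LHS = cos(x+y) ≈ -1.0000
RHS = cos(x) + cos(y) ≈ 0.0000
Since -1.0000 ≠ 0.0000, the equation fails at this point, so it cannot hold for all real values of x and y for which both sides are defined.
The correct expansion is cos(x+y) = cos(x)cos(y) - sin(x)sin(y); cosine is not additive.

Conclusion: False.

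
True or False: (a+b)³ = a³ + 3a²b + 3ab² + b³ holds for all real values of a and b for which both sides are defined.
True.

Claim: (a+b)³ = a³ + 3a²b + 3ab² + b³.
Reasoning: (a+b)³ = (a+b)(a+b)² = (a+b)(a² + 2ab + b²) = a³ + 2a²b + ab² + a²b + 2ab² + b³ = a³ + 3a²b + 3ab² + b³.
So the two sides agree for all real values of a and b for which both sides are defined.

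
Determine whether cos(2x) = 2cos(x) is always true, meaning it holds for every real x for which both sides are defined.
No, this is NOT an identity.

Claim: cos(2x) = 2cos(x).
Test a specific point where both sides are defined: x = -π/3.
LHS = cos(2x) ≈ -0.5000
RHS = 2cos(x) ≈ 1.0000
Since -0.5000 ≠ 1.0000, the equation fails at this point, so it cannot hold for every real x for which both sides are defined.
The correct double-angle formula is cos(2x) = cos²x - sin²x.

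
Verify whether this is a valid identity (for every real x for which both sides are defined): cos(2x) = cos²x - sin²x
Yes, this is an identity.

Claim: cos(2x) = cos²x - sin²x.
Reasoning: Put y = x in the addition formula cos(x+y) = cos(x)cos(y) - sin(x)sin(y): cos(2x) = cos²x - sin²x.
So the two sides agree for every real x for which both sides are defined.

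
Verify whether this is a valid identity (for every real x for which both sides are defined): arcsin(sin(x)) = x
Claim: arcsin(sin(x)) = x.
Test a specific point where both sides are defined: x = 2π/3.
LHS = arcsin(sin(x)) ≈ 1.0472
RHS = x ≈ 2.0944
Since 1.0472 ≠ 2.0944, the equation fails at this point, so it cannot hold for every real x for which both sides are defined.
arcsin only returns values in [-π/2, π/2], so arcsin(sin(x)) = x holds only for x in that interval, not for all real x.

Conclusion: No, this is NOT an identity.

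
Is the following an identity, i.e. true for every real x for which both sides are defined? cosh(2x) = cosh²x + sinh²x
Yes, this is an identity.

Claim: cosh(2x) = cosh²x + sinh²x.
Reasoning: cosh²x = (e^(2x) + 2 + e^(-2x))/4 and sinh²x = (e^(2x) - 2 + e^(-2x))/4. Adding gives (2e^(2x) + 2e^(-2x))/4 = (e^(2x) + e^(-2x))/2 = cosh(2x).
So the two sides agree for every real x for which both sides are defined.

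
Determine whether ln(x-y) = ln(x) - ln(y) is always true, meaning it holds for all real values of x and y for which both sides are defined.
No, this is NOT an identity.

Claim: ln(x-y) = ln(x) - ln(y).
Test a specific point where both sides are defined: x = 4, y = 1.
LHS = ln(x-y) ≈ 1.0986
RHS = ln(x) - ln(y) ≈ 1.3863
Since 1.0986 ≠ 1.3863, the equation fails at this point, so it cannot hold for all real values of x and y for which both sides are defined.
ln(x) - ln(y) = ln(x/y), not ln(x-y).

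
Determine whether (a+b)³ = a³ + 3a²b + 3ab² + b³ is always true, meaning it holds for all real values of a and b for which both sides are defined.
Yes, this is an identity.

Claim: (a+b)³ = a³ + 3a²b + 3ab² + b³.
Reasoning: (a+b)³ = (a+b)(a+b)² = (a+b)(a² + 2ab + b²) = a³ + 2a²b + ab² + a²b + 2ab² + b³ = a³ + 3a²b + 3ab² + b³.
So the two sides agree for all real values of a and b for which both sides are defined.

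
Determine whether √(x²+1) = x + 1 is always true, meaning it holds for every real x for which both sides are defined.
No, this is NOT an identity.

Claim: √(x²+1) = x + 1.
Test a specific point where both sides are defined: x = 3/2.
LHS = √(x²+1) ≈ 1.8028
RHS = x + 1 ≈ 2.5000
Since 1.8028 ≠ 2.5000, the equation fails at this point, so it cannot hold for every real x for which both sides are defined.
(x+1)² = x² + 2x + 1 ≠ x² + 1 unless x = 0.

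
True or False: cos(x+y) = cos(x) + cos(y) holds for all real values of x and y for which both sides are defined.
Claim: cos(x+y) = cos(x) + cos(y).
Test a specific point where both sides are defined: x = π/3, y = π/2.
LHS = cos(x+y) ≈ -0.8660
RHS = cos(x) + cos(y) ≈ 0.5000
Since -0.8660 ≠ 0.5000, the equation fails at this point, so it cannot hold for all real values of x and y for which both sides are defined.
The correct expansion is cos(x+y) = cos(x)cos(y) - sin(x)sin(y); cosine is not additive.

Conclusion: False.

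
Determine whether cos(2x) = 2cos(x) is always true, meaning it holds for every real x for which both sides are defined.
Claim: cos(2x) = 2cos(x).
Test a specific point where both sides are defined: x = π/3.
LHS = cos(2x) ≈ -0.5000
RHS = 2cos(x) ≈ 1.0000
Since -0.5000 ≠ 1.0000, the equation fails at this point, so it cannot hold for every real x for which both sides are defined.
The correct double-angle formula is cos(2x) = cos²x - sin²x.

Conclusion: No, this is NOT an identity.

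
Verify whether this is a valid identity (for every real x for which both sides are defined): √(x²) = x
Claim: √(x²) = x.
Test a specific point where both sides are defined: x = -1.
LHS = √(x²) ≈ 1.0000
RHS = x ≈ -1.0000
Since 1.0000 ≠ -1.0000, the equation fails at this point, so it cannot hold for every real x for which both sides are defined.
√(x²) = |x|, which differs from x whenever x < 0 (both sides are defined for every real x).

Conclusion: No, this is NOT an identity.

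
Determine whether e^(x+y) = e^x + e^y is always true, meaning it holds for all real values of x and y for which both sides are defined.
No, this is NOT an identity.

Claim: e^(x+y) = e^x + e^y.
Test a specific point where both sides are defined: x = 4, y = 4.
LHS = e^(x+y) ≈ 2980.9580
RHS = e^x + e^y ≈ 109.1963
Since 2980.9580 ≠ 109.1963, the equation fails at this point, so it cannot hold for all real values of x and y for which both sides are defined.
The correct rule is e^(x+y) = e^x · e^y (a product, not a sum).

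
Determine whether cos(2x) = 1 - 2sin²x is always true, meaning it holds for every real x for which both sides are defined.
Yes, this is an identity.

Claim: cos(2x) = 1 - 2sin²x.
Reasoning: cos(2x) = cos²x - sin²x. Replace cos²x by 1 - sin²x: (1 - sin²x) - sin²x = 1 - 2sin²x.
So the two sides agree for every real x for which both sides are defined.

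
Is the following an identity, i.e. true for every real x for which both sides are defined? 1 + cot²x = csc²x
Claim: 1 + cot²x = csc²x.
Reasoning: Start from sin²x + cos²x = 1 and divide every term by sin²x (allowed wherever cot x and csc x are defined): 1 + cot²x = 1/sin²x = csc²x.
So the two sides agree for every real x for which both sides are defined.

Conclusion: Yes, this is an identity.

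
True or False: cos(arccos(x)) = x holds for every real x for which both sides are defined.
True.

Claim: cos(arccos(x)) = x.
Reasoning: For -1 ≤ x ≤ 1 (where arccos is defined), arccos(x) is by definition an angle whose cosine equals x. Taking the cosine of that angle returns x. (Note the other order, arccos(cos x) = x, is NOT an identity.)
So the two sides agree for every real x for which both sides are defined.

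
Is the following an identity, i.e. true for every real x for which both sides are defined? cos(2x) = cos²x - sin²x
Claim: cos(2x) = cos²x - sin²x.
Reasoning: Put y = x in the addition formula cos(x+y) = cos(x)cos(y) - sin(x)sin(y): cos(2x) = cos²x - sin²x.
So the two sides agree for every real x for which both sides are defined.

Conclusion: Yes, this is an identity.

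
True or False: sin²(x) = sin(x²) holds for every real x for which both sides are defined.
Claim: sin²(x) = sin(x²).
Test a specific point where both sides are defined: x = 2π/3.
LHS = sin²(x) ≈ 0.7500
RHS = sin(x²) ≈ -0.9474
Since 0.7500 ≠ -0.9474, the equation fails at this point, so it cannot hold for every real x for which both sides are defined.
sin²(x) means (sin x)², squaring the output; sin(x²) squares the input. These are different functions.

Conclusion: False.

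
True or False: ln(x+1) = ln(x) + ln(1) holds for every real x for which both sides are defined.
False.

Claim: ln(x+1) = ln(x) + ln(1).
Test a specific point where both sides are defined: x = 5.
LHS = ln(x+1) ≈ 1.7918
RHS = ln(x) + ln(1) ≈ 1.6094
Since 1.7918 ≠ 1.6094, the equation fails at this point, so it cannot hold for every real x for which both sides are defined.
ln(1) = 0, so the right side is just ln(x), which differs from ln(x+1).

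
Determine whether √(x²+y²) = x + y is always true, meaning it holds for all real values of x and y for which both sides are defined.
No, this is NOT an identity.

Claim: √(x²+y²) = x + y.
Test a specific point where both sides are defined: x = 3/2, y = 3/2.
LHS = √(x²+y²) ≈ 2.1213
RHS = x + y ≈ 3.0000
Since 2.1213 ≠ 3.0000, the equation fails at this point, so it cannot hold for all real values of x and y for which both sides are defined.
(x+y)² = x² + 2xy + y², not x² + y², so the square root does not split this way.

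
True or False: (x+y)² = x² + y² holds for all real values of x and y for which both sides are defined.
False.

Claim: (x+y)² = x² + y².
Test a specific point where both sides are defined: x = 1, y = 4.
LHS = (x+y)² ≈ 25.0000
RHS = x² + y² ≈ 17.0000
Since 25.0000 ≠ 17.0000, the equation fails at this point, so it cannot hold for all real values of x and y for which both sides are defined.
The correct expansion is (x+y)² = x² + 2xy + y²; the cross term 2xy is missing.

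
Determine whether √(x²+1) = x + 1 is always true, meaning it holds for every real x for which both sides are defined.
No, this is NOT an identity.

Claim: √(x²+1) = x + 1.
Test a specific point where both sides are defined: x = 5.
LHS = √(x²+1) ≈ 5.0990
RHS = x + 1 ≈ 6.0000
Since 5.0990 ≠ 6.0000, the equation fails at this point, so it cannot hold for every real x for which both sides are defined.
(x+1)² = x² + 2x + 1 ≠ x² + 1 unless x = 0.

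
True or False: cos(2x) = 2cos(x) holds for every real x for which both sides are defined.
False.

Claim: cos(2x) = 2cos(x).
Test a specific point where both sides are defined: x = -π/4.
LHS = cos(2x) ≈ 0.0000
RHS = 2cos(x) ≈ 1.4142
Since 0.0000 ≠ 1.4142, the equation fails at this point, so it cannot hold for every real x for which both sides are defined.
The correct double-angle formula is cos(2x) = cos²x - sin²x.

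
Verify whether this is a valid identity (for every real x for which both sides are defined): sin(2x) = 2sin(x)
No, this is NOT an identity.

Claim: sin(2x) = 2sin(x).
Test a specific point where both sides are defined: x = -π/6.
LHS = sin(2x) ≈ -0.8660
RHS = 2sin(x) ≈ -1.0000
Since -0.8660 ≠ -1.0000, the equation fails at this point, so it cannot hold for every real x for which both sides are defined.
The correct double-angle formula is sin(2x) = 2sin(x)cos(x).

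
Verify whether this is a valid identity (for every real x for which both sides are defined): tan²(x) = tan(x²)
No, this is NOT an identity.

Claim: tan²(x) = tan(x²).
Test a specific point where both sides are defined: x = -π/3.
LHS = tan²(x) ≈ 3.0000
RHS = tan(x²) ≈ 1.9485
Since 3.0000 ≠ 1.9485, the equation fails at this point, so it cannot hold for every real x for which both sides are defined.
tan²(x) means (tan x)², squaring the output; tan(x²) squares the input. These are different functions.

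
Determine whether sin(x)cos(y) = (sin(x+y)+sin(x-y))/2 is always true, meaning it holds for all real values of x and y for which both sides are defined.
Yes, this is an identity.

Claim: sin(x)cos(y) = (sin(x+y)+sin(x-y))/2.
Reasoning: sin(x+y) = sin(x)cos(y) + cos(x)sin(y) and sin(x-y) = sin(x)cos(y) - cos(x)sin(y). Adding, sin(x+y) + sin(x-y) = 2sin(x)cos(y); divide by 2.
So the two sides agree for all real values of x and y for which both sides are defined.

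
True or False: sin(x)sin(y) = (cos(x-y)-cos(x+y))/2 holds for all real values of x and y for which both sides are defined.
True.

Claim: sin(x)sin(y) = (cos(x-y)-cos(x+y))/2.
Reasoning: cos(x-y) = cos(x)cos(y) + sin(x)sin(y) and cos(x+y) = cos(x)cos(y) - sin(x)sin(y). Subtracting, cos(x-y) - cos(x+y) = 2sin(x)sin(y); divide by 2.
So the two sides agree for all real values of x and y for which both sides are defined.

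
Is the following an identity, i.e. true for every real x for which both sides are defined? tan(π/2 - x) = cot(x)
Yes, this is an identity.

Claim: tan(π/2 - x) = cot(x).
Reasoning: tan(π/2 - x) = sin(π/2 - x)/cos(π/2 - x) = cos(x)/sin(x) = cot(x), using the cofunction identities sin(π/2 - x) = cos(x) and cos(π/2 - x) = sin(x).
So the two sides agree for every real x for which both sides are defined.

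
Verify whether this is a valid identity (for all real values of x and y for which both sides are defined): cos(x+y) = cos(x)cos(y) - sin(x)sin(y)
Yes, this is an identity.

Claim: cos(x+y) = cos(x)cos(y) - sin(x)sin(y).
Reasoning: By Euler's formula e^(i(x+y)) = e^(ix)·e^(iy) = (cos x + i·sin x)(cos y + i·sin y). The real part of the left side is cos(x+y); the real part of the product is cos(x)cos(y) - sin(x)sin(y) (since i·i = -1).
So the two sides agree for all real values of x and y for which both sides are defined.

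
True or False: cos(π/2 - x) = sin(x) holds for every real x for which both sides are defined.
True.

Claim: cos(π/2 - x) = sin(x).
Reasoning: Use cos(u - v) = cos(u)cos(v) + sin(u)sin(v) with u = π/2, v = x: cos(π/2)cos(x) + sin(π/2)sin(x) = 0·cos(x) + 1·sin(x) = sin(x).
So the two sides agree for every real x for which both sides are defined.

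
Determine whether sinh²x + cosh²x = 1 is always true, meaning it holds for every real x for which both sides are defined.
No, this is NOT an identity.

Claim: sinh²x + cosh²x = 1.
Test a specific point where both sides are defined: x = -2.
LHS = sinh²x + cosh²x ≈ 27.3082
RHS = 1 ≈ 1.0000
Since 27.3082 ≠ 1.0000, the equation fails at this point, so it cannot hold for every real x for which both sides are defined.
The correct hyperbolic identity is cosh²x - sinh²x = 1 (a difference); the sum sinh²x + cosh²x equals cosh(2x).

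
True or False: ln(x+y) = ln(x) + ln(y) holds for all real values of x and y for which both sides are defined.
Claim: ln(x+y) = ln(x) + ln(y).
Test a specific point where both sides are defined: x = 4, y = 3.
LHS = ln(x+y) ≈ 1.9459
RHS = ln(x) + ln(y) ≈ 2.4849
Since 1.9459 ≠ 2.4849, the equation fails at this point, so it cannot hold for all real values of x and y for which both sides are defined.
ln(x) + ln(y) = ln(xy), not ln(x+y).

Conclusion: False.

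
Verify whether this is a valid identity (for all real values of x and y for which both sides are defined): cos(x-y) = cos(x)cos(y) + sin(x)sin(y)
Yes, this is an identity.

Claim: cos(x-y) = cos(x)cos(y) + sin(x)sin(y).
Reasoning: Replace y by -y in cos(x+y) = cos(x)cos(y) - sin(x)sin(y) and use cos(-y) = cos(y), sin(-y) = -sin(y): cos(x-y) = cos(x)cos(y) + sin(x)sin(y).
So the two sides agree for all real values of x and y for which both sides are defined.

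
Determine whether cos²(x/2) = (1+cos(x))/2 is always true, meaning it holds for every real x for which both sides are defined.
Yes, this is an identity.

Claim: cos²(x/2) = (1+cos(x))/2.
Reasoning: Use cos(2θ) = 2cos²θ - 1 with θ = x/2: cos(x) = 2cos²(x/2) - 1. Solving for cos²(x/2) gives (1 + cos(x))/2.
So the two sides agree for every real x for which both sides are defined.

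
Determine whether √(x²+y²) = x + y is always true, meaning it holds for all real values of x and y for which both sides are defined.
No, this is NOT an identity.

Claim: √(x²+y²) = x + y.
Test a specific point where both sides are defined: x = 3/2, y = -1.
LHS = √(x²+y²) ≈ 1.8028
RHS = x + y ≈ 0.5000
Since 1.8028 ≠ 0.5000, the equation fails at this point, so it cannot hold for all real values of x and y for which both sides are defined.
(x+y)² = x² + 2xy + y², not x² + y², so the square root does not split this way.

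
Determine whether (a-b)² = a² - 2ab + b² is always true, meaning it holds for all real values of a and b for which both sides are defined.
Claim: (a-b)² = a² - 2ab + b².
Reasoning: Expand: (a-b)² = (a-b)(a-b) = a·a - a·b - b·a + b·b = a² - 2ab + b².
So the two sides agree for all real values of a and b for which both sides are defined.

Conclusion: Yes, this is an identity.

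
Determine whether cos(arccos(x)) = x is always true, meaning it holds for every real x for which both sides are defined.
Yes, this is an identity.

Claim: cos(arccos(x)) = x.
Reasoning: For -1 ≤ x ≤ 1 (where arccos is defined), arccos(x) is by definition an angle whose cosine equals x. Taking the cosine of that angle returns x. (Note the other order, arccos(cos x) = x, is NOT an identity.)
So the two sides agree for every real x for which both sides are defined.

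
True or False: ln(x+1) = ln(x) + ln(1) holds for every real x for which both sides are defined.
Claim: ln(x+1) = ln(x) + ln(1).
Test a specific point where both sides are defined: x = 1.
LHS = ln(x+1) ≈ 0.6931
RHS = ln(x) + ln(1) ≈ 0.0000
Since 0.6931 ≠ 0.0000, the equation fails at this point, so it cannot hold for every real x for which both sides are defined.
ln(1) = 0, so the right side is just ln(x), which differs from ln(x+1).

Conclusion: False.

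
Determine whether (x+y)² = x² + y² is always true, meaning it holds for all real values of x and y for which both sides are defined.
No, this is NOT an identity.

Claim: (x+y)² = x² + y².
Test a specific point where both sides are defined: x = 2, y = 1/2.
LHS = (x+y)² ≈ 6.2500
RHS = x² + y² ≈ 4.2500
Since 6.2500 ≠ 4.2500, the equation fails at this point, so it cannot hold for all real values of x and y for which both sides are defined.
The correct expansion is (x+y)² = x² + 2xy + y²; the cross term 2xy is missing.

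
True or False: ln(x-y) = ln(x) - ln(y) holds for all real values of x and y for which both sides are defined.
Claim: ln(x-y) = ln(x) - ln(y).
Test a specific point where both sides are defined: x = 1, y = 1/2.
LHS = ln(x-y) ≈ -0.6931
RHS = ln(x) - ln(y) ≈ 0.6931
Since -0.6931 ≠ 0.6931, the equation fails at this point, so it cannot hold for all real values of x and y for which both sides are defined.
ln(x) - ln(y) = ln(x/y), not ln(x-y).

Conclusion: False.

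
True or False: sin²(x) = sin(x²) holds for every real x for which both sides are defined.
False.

Claim: sin²(x) = sin(x²).
Test a specific point where both sides are defined: x = π/3.
LHS = sin²(x) ≈ 0.7500
RHS = sin(x²) ≈ 0.8897
Since 0.7500 ≠ 0.8897, the equation fails at this point, so it cannot hold for every real x for which both sides are defined.
sin²(x) means (sin x)², squaring the output; sin(x²) squares the input. These are different functions.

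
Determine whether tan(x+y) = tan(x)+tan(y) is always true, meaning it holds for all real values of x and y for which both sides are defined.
Claim: tan(x+y) = tan(x)+tan(y).
Test a specific point where both sides are defined: x = 3π/4, y = π/3.
LHS = tan(x+y) ≈ 0.2679
RHS = tan(x)+tan(y) ≈ 0.7321
Since 0.2679 ≠ 0.7321, the equation fails at this point, so it cannot hold for all real values of x and y for which both sides are defined.
The correct formula is tan(x+y) = (tan(x) + tan(y))/(1 - tan(x)tan(y)).

Conclusion: No, this is NOT an identity.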